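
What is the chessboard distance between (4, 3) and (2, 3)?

max(|x_i - y_i|) = max(|4 - 2|, |3 - 3|) = max(2, 0) = 2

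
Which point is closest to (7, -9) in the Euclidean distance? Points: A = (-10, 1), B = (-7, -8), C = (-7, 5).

Distances: d(A) ≈ 19.7231, d(B) ≈ 14.0357, d(C) ≈ 19.799. Nearest: B = (-7, -8) with distance 14.0357.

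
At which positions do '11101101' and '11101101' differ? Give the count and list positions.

Differing positions: none. Hamming distance = 0.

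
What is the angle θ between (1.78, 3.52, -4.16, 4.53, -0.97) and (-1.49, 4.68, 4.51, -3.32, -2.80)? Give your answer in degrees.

With u = (1.78, 3.52, -4.16, 4.53, -0.97), v = (-1.49, 4.68, 4.51, -3.32, -2.80):
u·v = 1.78·(-1.49) + 3.52·4.68 + (-4.16)·4.51 + 4.53·(-3.32) + (-0.97)·(-2.8) = (-2.6522) + 16.4736 + (-18.7616) + (-15.0396) + 2.716 = -17.2638.
|u| = √(1.78² + 3.52² + (-4.16)² + 4.53² + (-0.97)²) = √(3.1684 + 12.3904 + 17.3056 + 20.5209 + 0.9409) = √54.3262, |v| = √((-1.49)² + 4.68² + 4.51² + (-3.32)² + (-2.8)²) = √(2.2201 + 21.9024 + 20.3401 + 11.0224 + 7.84) = √63.325.
cos θ = (u·v)/(|u||v|) = -17.2638/(√54.3262·√63.325) ≈ -0.294337
θ = arccos(-0.294337) ≈ 107.12°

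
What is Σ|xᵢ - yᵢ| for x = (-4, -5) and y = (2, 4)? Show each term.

Σ|x_i - y_i| = |-4 - 2| + |-5 - 4| = 6 + 9 = 15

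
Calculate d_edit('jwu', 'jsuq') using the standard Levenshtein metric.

Let D[i][j] be the edit distance between the first i characters of 'jwu' and the first j characters of 'jsuq', with D[i][0] = i, D[0][j] = j, and D[i][j] = D[i-1][j-1] if the characters match, else 1 + min(D[i-1][j], D[i][j-1], D[i-1][j-1]). Filling the table (rows: prefixes of 'jwu', columns: prefixes of 'jsuq'):
     ε  j  s  u  q
  ε  0  1  2  3  4
  j  1  0  1  2  3
  w  2  1  1  2  3
  u  3  2  2  1  2
The bottom-right entry gives D[3][4] = 2, so no sequence of fewer than 2 edits works. Backtracking through the table gives one optimal edit sequence (2 edits):
  jwu → jsu (sub w→s @2)
  jsu → jsuq (ins q @4)
Edit distance = 2.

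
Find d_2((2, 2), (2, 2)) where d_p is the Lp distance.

(Σ|x_i - y_i|^2)^(1/2) = (|2 - 2|^2 + |2 - 2|^2)^(1/2)
= (0^2 + 0^2)^(1/2) = (0 + 0)^(1/2) = (0)^(1/2) = 0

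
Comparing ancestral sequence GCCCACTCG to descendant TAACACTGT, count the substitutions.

Differing positions: 1, 2, 3, 8, 9. Hamming distance = 5.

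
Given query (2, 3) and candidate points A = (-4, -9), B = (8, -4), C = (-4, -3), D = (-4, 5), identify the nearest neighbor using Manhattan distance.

Distances: d(A) = 18, d(B) = 13, d(C) = 12, d(D) = 8. Nearest: D = (-4, 5) with distance 8.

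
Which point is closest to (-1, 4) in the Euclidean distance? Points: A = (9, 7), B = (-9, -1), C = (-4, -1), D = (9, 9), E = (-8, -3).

Distances: d(A) ≈ 10.4403, d(B) ≈ 9.434, d(C) ≈ 5.831, d(D) ≈ 11.1803, d(E) ≈ 9.8995. Nearest: C = (-4, -1) with distance 5.831.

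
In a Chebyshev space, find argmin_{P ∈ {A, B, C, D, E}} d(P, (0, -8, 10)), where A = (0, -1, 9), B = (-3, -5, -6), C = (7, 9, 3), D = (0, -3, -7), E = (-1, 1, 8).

Distances: d(A) = 7, d(B) = 16, d(C) = 17, d(D) = 17, d(E) = 9. Nearest: A = (0, -1, 9) with distance 7.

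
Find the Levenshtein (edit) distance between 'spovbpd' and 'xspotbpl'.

Let D[i][j] be the edit distance between the first i characters of 'spovbpd' and the first j characters of 'xspotbpl', with D[i][0] = i, D[0][j] = j, and D[i][j] = D[i-1][j-1] if the characters match, else 1 + min(D[i-1][j], D[i][j-1], D[i-1][j-1]). Filling the table (rows: prefixes of 'spovbpd', columns: prefixes of 'xspotbpl'):
     ε  x  s  p  o  t  b  p  l
  ε  0  1  2  3  4  5  6  7  8
  s  1  1  1  2  3  4  5  6  7
  p  2  2  2  1  2  3  4  5  6
  o  3  3  3  2  1  2  3  4  5
  v  4  4  4  3  2  2  3  4  5
  b  5  5  5  4  3  3  2  3  4
  p  6  6  6  5  4  4  3  2  3
  d  7  7  7  6  5  5  4  3  3
The bottom-right entry gives D[7][8] = 3, so no sequence of fewer than 3 edits works. Backtracking through the table gives one optimal edit sequence (3 edits):
  spovbpd → xspovbpd (ins x @1)
  xspovbpd → xspotbpd (sub v→t @5)
  xspotbpd → xspotbpl (sub d→l @8)
Edit distance = 3.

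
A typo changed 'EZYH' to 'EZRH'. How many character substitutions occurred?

Differing positions: 3. Hamming distance = 1.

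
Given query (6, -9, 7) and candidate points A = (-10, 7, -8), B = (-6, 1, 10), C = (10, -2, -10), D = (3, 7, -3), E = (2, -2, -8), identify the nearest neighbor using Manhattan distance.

Distances: d(A) = 47, d(B) = 25, d(C) = 28, d(D) = 29, d(E) = 26. Nearest: B = (-6, 1, 10) with distance 25.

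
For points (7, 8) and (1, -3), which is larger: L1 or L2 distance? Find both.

L1 = |7 - 1| + |8 - (-3)| = 6 + 11 = 17
L2 = √(6² + 11²) = √157 ≈ 12.53
L1 ≥ L2 always (equality iff movement is along one axis); L1 > L2 here.
Ratio L1/L2 = 17/√157 ≈ 1.3567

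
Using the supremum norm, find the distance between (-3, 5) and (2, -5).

max(|x_i - y_i|) = max(|-3 - 2|, |5 - (-5)|) = max(5, 10) = 10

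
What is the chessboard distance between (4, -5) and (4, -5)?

max(|x_i - y_i|) = max(|4 - 4|, |-5 - (-5)|) = max(0, 0) = 0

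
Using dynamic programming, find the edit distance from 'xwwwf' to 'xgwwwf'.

Let D[i][j] be the edit distance between the first i characters of 'xwwwf' and the first j characters of 'xgwwwf', with D[i][0] = i, D[0][j] = j, and D[i][j] = D[i-1][j-1] if the characters match, else 1 + min(D[i-1][j], D[i][j-1], D[i-1][j-1]). Filling the table (rows: prefixes of 'xwwwf', columns: prefixes of 'xgwwwf'):
     ε  x  g  w  w  w  f
  ε  0  1  2  3  4  5  6
  x  1  0  1  2  3  4  5
  w  2  1  1  1  2  3  4
  w  3  2  2  1  1  2  3
  w  4  3  3  2  1  1  2
  f  5  4  4  3  2  2  1
The bottom-right entry gives D[5][6] = 1, so no sequence of fewer than 1 edit works. Backtracking through the table gives one optimal edit sequence (1 edit):
  xwwwf → xgwwwf (ins g @2)
Edit distance = 1.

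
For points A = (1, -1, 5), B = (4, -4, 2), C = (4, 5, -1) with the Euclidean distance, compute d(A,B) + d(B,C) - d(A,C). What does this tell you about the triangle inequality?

d(A,B) = √(3² + 3² + 3²) = √27 ≈ 5.1962, d(B,C) = √(0² + 9² + 3²) = √90 ≈ 9.4868, d(A,C) = √(3² + 6² + 6²) = √81 = 9.
d(A,B) + d(B,C) - d(A,C) = 5.1962 + 9.4868 - 9 = 14.683 - 9 = 5.683 (to 4 decimal places). This is ≥ 0, so the triangle inequality holds for these points.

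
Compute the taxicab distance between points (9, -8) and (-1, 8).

Σ|x_i - y_i| = |9 - (-1)| + |-8 - 8| = 10 + 16 = 26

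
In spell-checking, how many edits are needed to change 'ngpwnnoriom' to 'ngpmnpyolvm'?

Let D[i][j] be the edit distance between the first i characters of 'ngpwnnoriom' and the first j characters of 'ngpmnpyolvm', with D[i][0] = i, D[0][j] = j, and D[i][j] = D[i-1][j-1] if the characters match, else 1 + min(D[i-1][j], D[i][j-1], D[i-1][j-1]). Filling the table (rows: prefixes of 'ngpwnnoriom', columns: prefixes of 'ngpmnpyolvm'):
     ε  n  g  p  m  n  p  y  o  l  v  m
  ε  0  1  2  3  4  5  6  7  8  9 10 11
  n  1  0  1  2  3  4  5  6  7  8  9 10
  g  2  1  0  1  2  3  4  5  6  7  8  9
  p  3  2  1  0  1  2  3  4  5  6  7  8
  w  4  3  2  1  1  2  3  4  5  6  7  8
  n  5  4  3  2  2  1  2  3  4  5  6  7
  n  6  5  4  3  3  2  2  3  4  5  6  7
  o  7  6  5  4  4  3  3  3  3  4  5  6
  r  8  7  6  5  5  4  4  4  4  4  5  6
  i  9  8  7  6  6  5  5  5  5  5  5  6
  o 10  9  8  7  7  6  6  6  5  6  6  6
  m 11 10  9  8  7  7  7  7  6  6  7  6
The bottom-right entry gives D[11][11] = 6, so no sequence of fewer than 6 edits works. Backtracking through the table gives one optimal edit sequence (6 edits):
  ngpwnnoriom → ngpmnnoriom (sub w→m @4)
  ngpmnnoriom → ngpmnporiom (sub n→p @6)
  ngpmnporiom → ngpmnpyriom (sub o→y @7)
  ngpmnpyriom → ngpmnpyoiom (sub r→o @8)
  ngpmnpyoiom → ngpmnpyolom (sub i→l @9)
  ngpmnpyolom → ngpmnpyolvm (sub o→v @10)
Edit distance = 6.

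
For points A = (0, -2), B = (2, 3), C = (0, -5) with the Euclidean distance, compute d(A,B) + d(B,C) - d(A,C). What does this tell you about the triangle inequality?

d(A,B) = √(2² + 5²) = √29 ≈ 5.3852, d(B,C) = √(2² + 8²) = √68 ≈ 8.2462, d(A,C) = √(0² + 3²) = √9 = 3.
d(A,B) + d(B,C) - d(A,C) = 5.3852 + 8.2462 - 3 = 13.6314 - 3 = 10.6314 (to 4 decimal places). This is ≥ 0, so the triangle inequality holds for these points.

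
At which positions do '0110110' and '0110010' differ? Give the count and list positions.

Differing positions: 5. Hamming distance = 1.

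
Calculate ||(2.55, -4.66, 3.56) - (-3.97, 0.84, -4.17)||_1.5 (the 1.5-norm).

(Σ|x_i - y_i|^1.5)^(1/1.5) = (|2.55 - (-3.97)|^1.5 + |-4.66 - 0.84|^1.5 + |3.56 - (-4.17)|^1.5)^(1/1.5)
= (6.52^1.5 + 5.5^1.5 + 7.73^1.5)^(1/1.5) ≈ (16.6484 + 12.8986 + 21.4916)^(1/1.5) = (51.0386)^(1/1.5) ≈ 13.7594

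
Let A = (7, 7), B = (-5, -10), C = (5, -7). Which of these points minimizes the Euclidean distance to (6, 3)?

Distances: d(A) ≈ 4.1231, d(B) ≈ 17.0294, d(C) ≈ 10.0499. Nearest: A = (7, 7) with distance 4.1231.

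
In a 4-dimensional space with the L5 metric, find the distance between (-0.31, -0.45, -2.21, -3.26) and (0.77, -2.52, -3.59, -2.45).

(Σ|x_i - y_i|^5)^(1/5) = (|-0.31 - 0.77|^5 + |-0.45 - (-2.52)|^5 + |-2.21 - (-3.59)|^5 + |-3.26 - (-2.45)|^5)^(1/5)
= (1.08^5 + 2.07^5 + 1.38^5 + 0.81^5)^(1/5) ≈ (1.4693 + 38.006 + 5.0049 + 0.3487)^(1/5) = (44.8289)^(1/5) ≈ 2.1395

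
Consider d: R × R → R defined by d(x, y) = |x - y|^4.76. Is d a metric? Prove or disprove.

No. d(x,y) = |x-y|^4.76 fails the triangle inequality since p = 4.76 > 1. Counterexample: x = -3, y = 2, z = 9. d(x,z) = |-3 - 9|^4.76 = 12^4.76 ≈ 137057.4765, but d(x,y) + d(y,z) = 5^4.76 + 7^4.76 ≈ 2123.7198 + 10535.7794 = 12659.4992. Since 137057.4765 > 12659.4992, the triangle inequality is violated.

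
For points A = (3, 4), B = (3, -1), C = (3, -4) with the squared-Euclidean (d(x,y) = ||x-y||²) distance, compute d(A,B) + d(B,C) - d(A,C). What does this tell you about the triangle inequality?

d(A,B) = 0² + 5² = 25, d(B,C) = 0² + 3² = 9, d(A,C) = 0² + 8² = 64.
d(A,B) + d(B,C) - d(A,C) = 25 + 9 - 64 = 34 - 64 = -30. This is < 0, so the triangle inequality FAILS for these points (squared-Euclidean is not a metric).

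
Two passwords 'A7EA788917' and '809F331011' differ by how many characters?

Differing positions: 1, 2, 3, 4, 5, 6, 7, 8, 10. Hamming distance = 9.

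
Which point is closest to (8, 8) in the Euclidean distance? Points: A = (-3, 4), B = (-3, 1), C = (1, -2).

Distances: d(A) ≈ 11.7047, d(B) ≈ 13.0384, d(C) ≈ 12.2066. Nearest: A = (-3, 4) with distance 11.7047.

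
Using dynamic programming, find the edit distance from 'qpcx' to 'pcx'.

Let D[i][j] be the edit distance between the first i characters of 'qpcx' and the first j characters of 'pcx', with D[i][0] = i, D[0][j] = j, and D[i][j] = D[i-1][j-1] if the characters match, else 1 + min(D[i-1][j], D[i][j-1], D[i-1][j-1]). Filling the table (rows: prefixes of 'qpcx', columns: prefixes of 'pcx'):
     ε  p  c  x
  ε  0  1  2  3
  q  1  1  2  3
  p  2  1  2  3
  c  3  2  1  2
  x  4  3  2  1
The bottom-right entry gives D[4][3] = 1, so no sequence of fewer than 1 edit works. Backtracking through the table gives one optimal edit sequence (1 edit):
  qpcx → pcx (del q @1)
Edit distance = 1.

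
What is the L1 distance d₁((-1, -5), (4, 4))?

Σ|x_i - y_i| = |-1 - 4| + |-5 - 4| = 5 + 9 = 14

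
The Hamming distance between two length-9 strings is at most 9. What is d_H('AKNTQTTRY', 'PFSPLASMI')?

Differing positions: 1, 2, 3, 4, 5, 6, 7, 8, 9. Hamming distance = 9. The maximum possible Hamming distance for length-9 strings is 9, so d_H/9 = 9/9 = 1.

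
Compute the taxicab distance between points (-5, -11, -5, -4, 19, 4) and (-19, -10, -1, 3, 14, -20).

Σ|x_i - y_i| = |-5 - (-19)| + |-11 - (-10)| + |-5 - (-1)| + |-4 - 3| + |19 - 14| + |4 - (-20)| = 14 + 1 + 4 + 7 + 5 + 24 = 55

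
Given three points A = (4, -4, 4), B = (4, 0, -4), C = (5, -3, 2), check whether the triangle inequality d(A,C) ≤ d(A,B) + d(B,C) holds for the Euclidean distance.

d(A,B) = √(0² + 4² + 8²) = √80 ≈ 8.9443, d(B,C) = √(1² + 3² + 6²) = √46 ≈ 6.7823, d(A,C) = √(1² + 1² + 2²) = √6 ≈ 2.4495.
d(A,C) ≈ 2.4495 ≤ 8.9443 + 6.7823 = 15.7266. Triangle inequality is satisfied.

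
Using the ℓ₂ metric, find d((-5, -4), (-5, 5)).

√(Σ(x_i - y_i)²) = √((-5 - (-5))² + (-4 - 5)²)
= √(0² + (-9)²) = √(0 + 81) = √81 = 9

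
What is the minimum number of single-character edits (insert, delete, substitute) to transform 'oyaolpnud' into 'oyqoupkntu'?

Let D[i][j] be the edit distance between the first i characters of 'oyaolpnud' and the first j characters of 'oyqoupkntu', with D[i][0] = i, D[0][j] = j, and D[i][j] = D[i-1][j-1] if the characters match, else 1 + min(D[i-1][j], D[i][j-1], D[i-1][j-1]). Filling the table (rows: prefixes of 'oyaolpnud', columns: prefixes of 'oyqoupkntu'):
     ε  o  y  q  o  u  p  k  n  t  u
  ε  0  1  2  3  4  5  6  7  8  9 10
  o  1  0  1  2  3  4  5  6  7  8  9
  y  2  1  0  1  2  3  4  5  6  7  8
  a  3  2  1  1  2  3  4  5  6  7  8
  o  4  3  2  2  1  2  3  4  5  6  7
  l  5  4  3  3  2  2  3  4  5  6  7
  p  6  5  4  4  3  3  2  3  4  5  6
  n  7  6  5  5  4  4  3  3  3  4  5
  u  8  7  6  6  5  4  4  4  4  4  4
  d  9  8  7  7  6  5  5  5  5  5  5
The bottom-right entry gives D[9][10] = 5, so no sequence of fewer than 5 edits works. Backtracking through the table gives one optimal edit sequence (5 edits):
  oyaolpnud → oyqolpnud (sub a→q @3)
  oyqolpnud → oyqoupnud (sub l→u @5)
  oyqoupnud → oyqoupknud (ins k @7)
  oyqoupknud → oyqoupkntd (sub u→t @9)
  oyqoupkntd → oyqoupkntu (sub d→u @10)
Edit distance = 5.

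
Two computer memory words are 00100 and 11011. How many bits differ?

Differing positions: 1, 2, 3, 4, 5. Hamming distance = 5.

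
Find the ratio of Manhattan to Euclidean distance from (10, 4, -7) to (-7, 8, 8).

L1 = |10 - (-7)| + |4 - 8| + |-7 - 8| = 17 + 4 + 15 = 36
L2 = √(17² + 4² + 15²) = √530 ≈ 23.0217
L1 ≥ L2 always (equality iff movement is along one axis); L1 > L2 here.
Ratio L1/L2 = 36/√530 ≈ 1.5637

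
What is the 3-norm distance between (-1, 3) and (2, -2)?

(Σ|x_i - y_i|^3)^(1/3) = (|-1 - 2|^3 + |3 - (-2)|^3)^(1/3)
= (3^3 + 5^3)^(1/3) = (27 + 125)^(1/3) = (152)^(1/3) ≈ 5.3368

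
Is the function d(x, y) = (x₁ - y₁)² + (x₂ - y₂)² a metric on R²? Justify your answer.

No. The squared Euclidean distance fails the triangle inequality. Counterexample: x = (0, 0), y = (3, 4), z = (6, 8). d(x,z) = 6² + 8² = 100, but d(x,y) + d(y,z) = (3² + 4²) + (3² + 4²) = 25 + 25 = 50. Since 100 > 50, the triangle inequality is violated. (Note: √d, the ordinary Euclidean distance, IS a metric.)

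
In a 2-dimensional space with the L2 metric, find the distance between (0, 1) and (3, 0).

(Σ|x_i - y_i|^2)^(1/2) = (|0 - 3|^2 + |1 - 0|^2)^(1/2)
= (3^2 + 1^2)^(1/2) = (9 + 1)^(1/2) = (10)^(1/2) ≈ 3.1623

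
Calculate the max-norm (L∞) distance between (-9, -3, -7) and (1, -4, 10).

max(|x_i - y_i|) = max(|-9 - 1|, |-3 - (-4)|, |-7 - 10|) = max(10, 1, 17) = 17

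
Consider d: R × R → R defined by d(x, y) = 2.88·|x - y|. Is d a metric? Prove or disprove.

Yes. Since |x - y| is a metric on R and 2.88 > 0, the positive scalar multiple 2.88·|x - y| is also a metric: scaling by a positive constant preserves non-negativity, identity (d=0 ⟺ |x-y|=0 ⟺ x=y), symmetry, and the triangle inequality.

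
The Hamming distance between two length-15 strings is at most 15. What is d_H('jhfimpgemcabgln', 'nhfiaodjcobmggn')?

Differing positions: 1, 5, 6, 7, 8, 9, 10, 11, 12, 14. Hamming distance = 10. The maximum possible Hamming distance for length-15 strings is 15, so d_H/15 = 10/15 ≈ 0.6667.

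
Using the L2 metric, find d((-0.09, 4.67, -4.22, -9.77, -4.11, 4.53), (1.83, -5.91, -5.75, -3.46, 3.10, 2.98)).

√(Σ(x_i - y_i)²) = √((-0.09 - 1.83)² + (4.67 - (-5.91))² + (-4.22 - (-5.75))² + (-9.77 - (-3.46))² + (-4.11 - 3.1)² + (4.53 - 2.98)²)
= √((-1.92)² + 10.58² + 1.53² + (-6.31)² + (-7.21)² + 1.55²) = √(3.6864 + 111.9364 + 2.3409 + 39.8161 + 51.9841 + 2.4025) = √212.1664 ≈ 14.5659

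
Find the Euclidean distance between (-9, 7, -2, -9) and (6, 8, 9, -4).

√(Σ(x_i - y_i)²) = √((-9 - 6)² + (7 - 8)² + (-2 - 9)² + (-9 - (-4))²)
= √((-15)² + (-1)² + (-11)² + (-5)²) = √(225 + 1 + 121 + 25) = √372 ≈ 19.2873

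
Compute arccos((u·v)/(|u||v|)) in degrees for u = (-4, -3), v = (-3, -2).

With u = (-4, -3), v = (-3, -2):
u·v = (-4)·(-3) + (-3)·(-2) = 12 + 6 = 18.
|u| = √((-4)² + (-3)²) = √25, |v| = √((-3)² + (-2)²) = √13, so |u||v| = √(25·13) = √325.
cos θ = (u·v)/(|u||v|) = 18/√325 ≈ 0.99846
θ = arccos(0.99846) ≈ 3.18°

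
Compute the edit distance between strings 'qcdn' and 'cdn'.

Let D[i][j] be the edit distance between the first i characters of 'qcdn' and the first j characters of 'cdn', with D[i][0] = i, D[0][j] = j, and D[i][j] = D[i-1][j-1] if the characters match, else 1 + min(D[i-1][j], D[i][j-1], D[i-1][j-1]). Filling the table (rows: prefixes of 'qcdn', columns: prefixes of 'cdn'):
     ε  c  d  n
  ε  0  1  2  3
  q  1  1  2  3
  c  2  1  2  3
  d  3  2  1  2
  n  4  3  2  1
The bottom-right entry gives D[4][3] = 1, so no sequence of fewer than 1 edit works. Backtracking through the table gives one optimal edit sequence (1 edit):
  qcdn → cdn (del q @1)
Edit distance = 1.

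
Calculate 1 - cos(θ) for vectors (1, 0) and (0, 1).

With u = (1, 0), v = (0, 1):
u·v = 1·0 + 0·1 = 0 + 0 = 0.
|u| = √(1² + 0²) = √1, |v| = √(0² + 1²) = √1, so |u||v| = √(1·1) = √1 = 1.
cos θ = (u·v)/(|u||v|) = 0/1 = 0
Cosine distance = 1 - cos θ = 1 - 0 = 1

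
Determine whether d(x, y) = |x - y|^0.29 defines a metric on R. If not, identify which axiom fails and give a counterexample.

Yes. With 0 < p = 0.29 ≤ 1, d(x,y) = |x-y|^0.29 is a metric on R. Non-negativity and symmetry are immediate; |x-y|^0.29 = 0 ⟺ |x-y| = 0 ⟺ x = y. For the triangle inequality, the function t ↦ t^0.29 is subadditive on [0,∞) when p ≤ 1, so |x-z|^0.29 ≤ (|x-y| + |y-z|)^0.29 ≤ |x-y|^0.29 + |y-z|^0.29.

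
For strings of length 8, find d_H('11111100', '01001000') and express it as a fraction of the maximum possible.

Differing positions: 1, 3, 4, 6. Hamming distance = 4. The maximum possible Hamming distance for length-8 strings is 8, so d_H/8 = 4/8 = 0.5.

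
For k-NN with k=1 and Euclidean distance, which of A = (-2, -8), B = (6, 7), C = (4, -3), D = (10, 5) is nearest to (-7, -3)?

Distances: d(A) ≈ 7.0711, d(B) ≈ 16.4012, d(C) = 11, d(D) ≈ 18.7883. Nearest: A = (-2, -8) with distance 7.0711.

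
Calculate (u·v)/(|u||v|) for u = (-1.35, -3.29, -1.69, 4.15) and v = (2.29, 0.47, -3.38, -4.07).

With u = (-1.35, -3.29, -1.69, 4.15), v = (2.29, 0.47, -3.38, -4.07):
u·v = (-1.35)·2.29 + (-3.29)·0.47 + (-1.69)·(-3.38) + 4.15·(-4.07) = (-3.0915) + (-1.5463) + 5.7122 + (-16.8905) = -15.8161.
|u| = √((-1.35)² + (-3.29)² + (-1.69)² + 4.15²) = √(1.8225 + 10.8241 + 2.8561 + 17.2225) = √32.7252, |v| = √(2.29² + 0.47² + (-3.38)² + (-4.07)²) = √(5.2441 + 0.2209 + 11.4244 + 16.5649) = √33.4543.
cos θ = (u·v)/(|u||v|) = -15.8161/(√32.7252·√33.4543) ≈ -0.478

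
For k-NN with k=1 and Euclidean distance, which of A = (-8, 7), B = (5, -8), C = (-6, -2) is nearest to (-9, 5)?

Distances: d(A) ≈ 2.2361, d(B) ≈ 19.105, d(C) ≈ 7.6158. Nearest: A = (-8, 7) with distance 2.2361.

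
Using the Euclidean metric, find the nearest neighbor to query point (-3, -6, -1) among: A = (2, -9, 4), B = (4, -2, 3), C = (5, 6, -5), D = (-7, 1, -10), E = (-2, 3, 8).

Distances: d(A) ≈ 7.6811, d(B) = 9, d(C) ≈ 14.9666, d(D) ≈ 12.083, d(E) ≈ 12.7671. Nearest: A = (2, -9, 4) with distance 7.6811.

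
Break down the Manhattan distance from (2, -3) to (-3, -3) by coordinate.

Σ|x_i - y_i| = |2 - (-3)| + |-3 - (-3)| = 5 + 0 = 5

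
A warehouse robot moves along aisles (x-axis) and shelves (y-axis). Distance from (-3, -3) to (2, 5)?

Σ|x_i - y_i| = |-3 - 2| + |-3 - 5| = 5 + 8 = 13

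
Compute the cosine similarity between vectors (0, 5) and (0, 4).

With u = (0, 5), v = (0, 4):
u·v = 0·0 + 5·4 = 0 + 20 = 20.
|u| = √(0² + 5²) = √25, |v| = √(0² + 4²) = √16, so |u||v| = √(25·16) = √400 = 20.
cos θ = (u·v)/(|u||v|) = 20/20 = 1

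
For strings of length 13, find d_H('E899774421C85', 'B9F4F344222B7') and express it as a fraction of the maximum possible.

Differing positions: 1, 2, 3, 4, 5, 6, 10, 11, 12, 13. Hamming distance = 10. The maximum possible Hamming distance for length-13 strings is 13, so d_H/13 = 10/13 ≈ 0.7692.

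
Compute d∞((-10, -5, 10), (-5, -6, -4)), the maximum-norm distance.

max(|x_i - y_i|) = max(|-10 - (-5)|, |-5 - (-6)|, |10 - (-4)|) = max(5, 1, 14) = 14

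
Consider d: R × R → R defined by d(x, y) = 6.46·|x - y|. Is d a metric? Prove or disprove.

Yes. Since |x - y| is a metric on R and 6.46 > 0, the positive scalar multiple 6.46·|x - y| is also a metric: scaling by a positive constant preserves non-negativity, identity (d=0 ⟺ |x-y|=0 ⟺ x=y), symmetry, and the triangle inequality.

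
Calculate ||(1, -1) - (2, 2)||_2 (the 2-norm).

(Σ|x_i - y_i|^2)^(1/2) = (|1 - 2|^2 + |-1 - 2|^2)^(1/2)
= (1^2 + 3^2)^(1/2) = (1 + 9)^(1/2) = (10)^(1/2) ≈ 3.1623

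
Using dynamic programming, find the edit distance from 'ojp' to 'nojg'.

Let D[i][j] be the edit distance between the first i characters of 'ojp' and the first j characters of 'nojg', with D[i][0] = i, D[0][j] = j, and D[i][j] = D[i-1][j-1] if the characters match, else 1 + min(D[i-1][j], D[i][j-1], D[i-1][j-1]). Filling the table (rows: prefixes of 'ojp', columns: prefixes of 'nojg'):
     ε  n  o  j  g
  ε  0  1  2  3  4
  o  1  1  1  2  3
  j  2  2  2  1  2
  p  3  3  3  2  2
The bottom-right entry gives D[3][4] = 2, so no sequence of fewer than 2 edits works. Backtracking through the table gives one optimal edit sequence (2 edits):
  ojp → nojp (ins n @1)
  nojp → nojg (sub p→g @4)
Edit distance = 2.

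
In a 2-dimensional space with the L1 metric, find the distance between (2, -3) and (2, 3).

Σ|x_i - y_i| = |2 - 2| + |-3 - 3| = 0 + 6 = 6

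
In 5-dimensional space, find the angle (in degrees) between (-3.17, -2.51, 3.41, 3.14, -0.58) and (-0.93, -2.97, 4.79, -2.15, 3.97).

With u = (-3.17, -2.51, 3.41, 3.14, -0.58), v = (-0.93, -2.97, 4.79, -2.15, 3.97):
u·v = (-3.17)·(-0.93) + (-2.51)·(-2.97) + 3.41·4.79 + 3.14·(-2.15) + (-0.58)·3.97 = 2.9481 + 7.4547 + 16.3339 + (-6.751) + (-2.3026) = 17.6831.
|u| = √((-3.17)² + (-2.51)² + 3.41² + 3.14² + (-0.58)²) = √(10.0489 + 6.3001 + 11.6281 + 9.8596 + 0.3364) = √38.1731, |v| = √((-0.93)² + (-2.97)² + 4.79² + (-2.15)² + 3.97²) = √(0.8649 + 8.8209 + 22.9441 + 4.6225 + 15.7609) = √53.0133.
cos θ = (u·v)/(|u||v|) = 17.6831/(√38.1731·√53.0133) ≈ 0.393086
θ = arccos(0.393086) ≈ 66.85°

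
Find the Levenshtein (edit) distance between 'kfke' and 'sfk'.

Let D[i][j] be the edit distance between the first i characters of 'kfke' and the first j characters of 'sfk', with D[i][0] = i, D[0][j] = j, and D[i][j] = D[i-1][j-1] if the characters match, else 1 + min(D[i-1][j], D[i][j-1], D[i-1][j-1]). Filling the table (rows: prefixes of 'kfke', columns: prefixes of 'sfk'):
     ε  s  f  k
  ε  0  1  2  3
  k  1  1  2  2
  f  2  2  1  2
  k  3  3  2  1
  e  4  4  3  2
The bottom-right entry gives D[4][3] = 2, so no sequence of fewer than 2 edits works. Backtracking through the table gives one optimal edit sequence (2 edits):
  kfke → sfke (sub k→s @1)
  sfke → sfk (del e @4)
Edit distance = 2.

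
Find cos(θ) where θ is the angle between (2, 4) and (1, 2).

With u = (2, 4), v = (1, 2):
u·v = 2·1 + 4·2 = 2 + 8 = 10.
|u| = √(2² + 4²) = √20, |v| = √(1² + 2²) = √5, so |u||v| = √(20·5) = √100 = 10.
cos θ = (u·v)/(|u||v|) = 10/10 = 1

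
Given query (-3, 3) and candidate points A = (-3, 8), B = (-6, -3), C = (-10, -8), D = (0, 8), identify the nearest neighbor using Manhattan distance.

Distances: d(A) = 5, d(B) = 9, d(C) = 18, d(D) = 8. Nearest: A = (-3, 8) with distance 5.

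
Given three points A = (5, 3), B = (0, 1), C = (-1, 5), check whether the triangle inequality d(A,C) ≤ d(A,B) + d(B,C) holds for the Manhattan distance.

d(A,B) = 5 + 2 = 7, d(B,C) = 1 + 4 = 5, d(A,C) = 6 + 2 = 8.
d(A,C) = 8 ≤ 7 + 5 = 12. Triangle inequality is satisfied.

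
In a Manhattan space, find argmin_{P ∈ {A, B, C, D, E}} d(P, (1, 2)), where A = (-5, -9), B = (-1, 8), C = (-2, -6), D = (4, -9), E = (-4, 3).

Distances: d(A) = 17, d(B) = 8, d(C) = 11, d(D) = 14, d(E) = 6. Nearest: E = (-4, 3) with distance 6.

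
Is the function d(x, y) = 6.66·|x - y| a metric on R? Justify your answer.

Yes. Since |x - y| is a metric on R and 6.66 > 0, the positive scalar multiple 6.66·|x - y| is also a metric: scaling by a positive constant preserves non-negativity, identity (d=0 ⟺ |x-y|=0 ⟺ x=y), symmetry, and the triangle inequality.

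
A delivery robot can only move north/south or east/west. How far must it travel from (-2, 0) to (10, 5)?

Σ|x_i - y_i| = |-2 - 10| + |0 - 5| = 12 + 5 = 17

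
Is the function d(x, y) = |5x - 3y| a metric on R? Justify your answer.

No. d fails symmetry: d(3, 6) = |5·3 - 3·6| = |-3| = 3, but d(6, 3) = |5·6 - 3·3| = |21| = 21. Since 3 ≠ 21, d(x,y) ≠ d(y,x) in general.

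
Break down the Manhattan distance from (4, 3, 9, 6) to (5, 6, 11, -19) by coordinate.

Σ|x_i - y_i| = |4 - 5| + |3 - 6| + |9 - 11| + |6 - (-19)| = 1 + 3 + 2 + 25 = 31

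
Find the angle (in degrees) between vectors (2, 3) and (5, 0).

With u = (2, 3), v = (5, 0):
u·v = 2·5 + 3·0 = 10 + 0 = 10.
|u| = √(2² + 3²) = √13, |v| = √(5² + 0²) = √25, so |u||v| = √(13·25) = √325.
cos θ = (u·v)/(|u||v|) = 10/√325 ≈ 0.5547
θ = arccos(0.5547) ≈ 56.31°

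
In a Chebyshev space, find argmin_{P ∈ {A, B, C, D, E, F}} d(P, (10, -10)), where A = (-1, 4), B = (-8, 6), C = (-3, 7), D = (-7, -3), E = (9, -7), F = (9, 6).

Distances: d(A) = 14, d(B) = 18, d(C) = 17, d(D) = 17, d(E) = 3, d(F) = 16. Nearest: E = (9, -7) with distance 3.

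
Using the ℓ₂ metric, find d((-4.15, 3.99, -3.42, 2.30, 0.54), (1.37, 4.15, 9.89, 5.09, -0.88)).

√(Σ(x_i - y_i)²) = √((-4.15 - 1.37)² + (3.99 - 4.15)² + (-3.42 - 9.89)² + (2.3 - 5.09)² + (0.54 - (-0.88))²)
= √((-5.52)² + (-0.16)² + (-13.31)² + (-2.79)² + 1.42²) = √(30.4704 + 0.0256 + 177.1561 + 7.7841 + 2.0164) = √217.4526 ≈ 14.7463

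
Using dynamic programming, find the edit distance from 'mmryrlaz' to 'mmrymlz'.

Let D[i][j] be the edit distance between the first i characters of 'mmryrlaz' and the first j characters of 'mmrymlz', with D[i][0] = i, D[0][j] = j, and D[i][j] = D[i-1][j-1] if the characters match, else 1 + min(D[i-1][j], D[i][j-1], D[i-1][j-1]). Filling the table (rows: prefixes of 'mmryrlaz', columns: prefixes of 'mmrymlz'):
     ε  m  m  r  y  m  l  z
  ε  0  1  2  3  4  5  6  7
  m  1  0  1  2  3  4  5  6
  m  2  1  0  1  2  3  4  5
  r  3  2  1  0  1  2  3  4
  y  4  3  2  1  0  1  2  3
  r  5  4  3  2  1  1  2  3
  l  6  5  4  3  2  2  1  2
  a  7  6  5  4  3  3  2  2
  z  8  7  6  5  4  4  3  2
The bottom-right entry gives D[8][7] = 2, so no sequence of fewer than 2 edits works. Backtracking through the table gives one optimal edit sequence (2 edits):
  mmryrlaz → mmrymlaz (sub r→m @5)
  mmrymlaz → mmrymlz (del a @7)
Edit distance = 2.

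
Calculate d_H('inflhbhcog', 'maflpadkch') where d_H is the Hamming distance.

Differing positions: 1, 2, 5, 6, 7, 8, 9, 10. Hamming distance = 8.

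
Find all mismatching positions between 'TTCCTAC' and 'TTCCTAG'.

Differing positions: 7. Hamming distance = 1.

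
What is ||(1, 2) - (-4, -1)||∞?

max(|x_i - y_i|) = max(|1 - (-4)|, |2 - (-1)|) = max(5, 3) = 5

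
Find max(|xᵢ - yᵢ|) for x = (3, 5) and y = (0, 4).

max(|x_i - y_i|) = max(|3 - 0|, |5 - 4|) = max(3, 1) = 3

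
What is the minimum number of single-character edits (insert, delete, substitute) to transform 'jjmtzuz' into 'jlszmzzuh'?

Let D[i][j] be the edit distance between the first i characters of 'jjmtzuz' and the first j characters of 'jlszmzzuh', with D[i][0] = i, D[0][j] = j, and D[i][j] = D[i-1][j-1] if the characters match, else 1 + min(D[i-1][j], D[i][j-1], D[i-1][j-1]). Filling the table (rows: prefixes of 'jjmtzuz', columns: prefixes of 'jlszmzzuh'):
     ε  j  l  s  z  m  z  z  u  h
  ε  0  1  2  3  4  5  6  7  8  9
  j  1  0  1  2  3  4  5  6  7  8
  j  2  1  1  2  3  4  5  6  7  8
  m  3  2  2  2  3  3  4  5  6  7
  t  4  3  3  3  3  4  4  5  6  7
  z  5  4  4  4  3  4  4  4  5  6
  u  6  5  5  5  4  4  5  5  4  5
  z  7  6  6  6  5  5  4  5  5  5
The bottom-right entry gives D[7][9] = 5, so no sequence of fewer than 5 edits works. Backtracking through the table gives one optimal edit sequence (5 edits):
  jjmtzuz → jljmtzuz (ins l @2)
  jljmtzuz → jlsjmtzuz (ins s @3)
  jlsjmtzuz → jlszmtzuz (sub j→z @4)
  jlszmtzuz → jlszmzzuz (sub t→z @6)
  jlszmzzuz → jlszmzzuh (sub z→h @9)
Edit distance = 5.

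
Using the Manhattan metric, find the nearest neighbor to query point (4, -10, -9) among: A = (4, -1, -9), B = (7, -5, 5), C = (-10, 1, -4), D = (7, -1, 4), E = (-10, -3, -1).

Distances: d(A) = 9, d(B) = 22, d(C) = 30, d(D) = 25, d(E) = 29. Nearest: A = (4, -1, -9) with distance 9.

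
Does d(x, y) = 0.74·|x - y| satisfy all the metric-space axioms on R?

Yes. Since |x - y| is a metric on R and 0.74 > 0, the positive scalar multiple 0.74·|x - y| is also a metric: scaling by a positive constant preserves non-negativity, identity (d=0 ⟺ |x-y|=0 ⟺ x=y), symmetry, and the triangle inequality.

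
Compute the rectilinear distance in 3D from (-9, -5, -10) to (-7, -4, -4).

Σ|x_i - y_i| = |-9 - (-7)| + |-5 - (-4)| + |-10 - (-4)| = 2 + 1 + 6 = 9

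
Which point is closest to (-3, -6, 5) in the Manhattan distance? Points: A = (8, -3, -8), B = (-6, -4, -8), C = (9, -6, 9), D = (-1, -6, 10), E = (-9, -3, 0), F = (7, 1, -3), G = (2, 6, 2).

Distances: d(A) = 27, d(B) = 18, d(C) = 16, d(D) = 7, d(E) = 14, d(F) = 25, d(G) = 20. Nearest: D = (-1, -6, 10) with distance 7.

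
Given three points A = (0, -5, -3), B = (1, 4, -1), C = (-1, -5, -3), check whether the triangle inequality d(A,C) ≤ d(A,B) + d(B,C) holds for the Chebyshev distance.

d(A,B) = max(1, 9, 2) = 9, d(B,C) = max(2, 9, 2) = 9, d(A,C) = max(1, 0, 0) = 1.
d(A,C) = 1 ≤ 9 + 9 = 18. Triangle inequality is satisfied.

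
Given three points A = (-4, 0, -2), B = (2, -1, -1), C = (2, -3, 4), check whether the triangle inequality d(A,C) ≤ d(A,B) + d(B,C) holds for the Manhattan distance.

d(A,B) = 6 + 1 + 1 = 8, d(B,C) = 0 + 2 + 5 = 7, d(A,C) = 6 + 3 + 6 = 15.
d(A,C) = 15 ≤ 8 + 7 = 15. Triangle inequality is satisfied.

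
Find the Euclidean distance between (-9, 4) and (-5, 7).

√(Σ(x_i - y_i)²) = √((-9 - (-5))² + (4 - 7)²)
= √((-4)² + (-3)²) = √(16 + 9) = √25 = 5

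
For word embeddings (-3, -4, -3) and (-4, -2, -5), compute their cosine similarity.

With u = (-3, -4, -3), v = (-4, -2, -5):
u·v = (-3)·(-4) + (-4)·(-2) + (-3)·(-5) = 12 + 8 + 15 = 35.
|u| = √((-3)² + (-4)² + (-3)²) = √34, |v| = √((-4)² + (-2)² + (-5)²) = √45, so |u||v| = √(34·45) = √1530.
cos θ = (u·v)/(|u||v|) = 35/√1530 ≈ 0.8948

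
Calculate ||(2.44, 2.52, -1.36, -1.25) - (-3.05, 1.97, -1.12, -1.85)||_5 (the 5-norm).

(Σ|x_i - y_i|^5)^(1/5) = (|2.44 - (-3.05)|^5 + |2.52 - 1.97|^5 + |-1.36 - (-1.12)|^5 + |-1.25 - (-1.85)|^5)^(1/5)
= (5.49^5 + 0.55^5 + 0.24^5 + 0.6^5)^(1/5) ≈ (4987.2567 + 0.0503 + 0.0008 + 0.0778)^(1/5) = (4987.3856)^(1/5) ≈ 5.49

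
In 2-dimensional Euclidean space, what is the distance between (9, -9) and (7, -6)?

√(Σ(x_i - y_i)²) = √((9 - 7)² + (-9 - (-6))²)
= √(2² + (-3)²) = √(4 + 9) = √13 ≈ 3.6056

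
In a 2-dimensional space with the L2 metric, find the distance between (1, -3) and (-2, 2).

(Σ|x_i - y_i|^2)^(1/2) = (|1 - (-2)|^2 + |-3 - 2|^2)^(1/2)
= (3^2 + 5^2)^(1/2) = (9 + 25)^(1/2) = (34)^(1/2) ≈ 5.831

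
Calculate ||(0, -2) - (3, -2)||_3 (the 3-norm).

(Σ|x_i - y_i|^3)^(1/3) = (|0 - 3|^3 + |-2 - (-2)|^3)^(1/3)
= (3^3 + 0^3)^(1/3) = (27 + 0)^(1/3) = (27)^(1/3) = 3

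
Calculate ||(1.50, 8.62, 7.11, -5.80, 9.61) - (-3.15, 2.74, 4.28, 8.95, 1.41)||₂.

√(Σ(x_i - y_i)²) = √((1.5 - (-3.15))² + (8.62 - 2.74)² + (7.11 - 4.28)² + (-5.8 - 8.95)² + (9.61 - 1.41)²)
= √(4.65² + 5.88² + 2.83² + (-14.75)² + 8.2²) = √(21.6225 + 34.5744 + 8.0089 + 217.5625 + 67.24) = √349.0083 ≈ 18.6818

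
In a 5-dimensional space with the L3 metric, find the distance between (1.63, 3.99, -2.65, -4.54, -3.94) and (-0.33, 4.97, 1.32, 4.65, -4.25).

(Σ|x_i - y_i|^3)^(1/3) = (|1.63 - (-0.33)|^3 + |3.99 - 4.97|^3 + |-2.65 - 1.32|^3 + |-4.54 - 4.65|^3 + |-3.94 - (-4.25)|^3)^(1/3)
= (1.96^3 + 0.98^3 + 3.97^3 + 9.19^3 + 0.31^3)^(1/3) ≈ (7.5295 + 0.9412 + 62.5708 + 776.1516 + 0.0298)^(1/3) = (847.2229)^(1/3) ≈ 9.4624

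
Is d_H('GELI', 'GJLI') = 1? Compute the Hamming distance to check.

Differing positions: 2. Hamming distance = 1, so the claim is true.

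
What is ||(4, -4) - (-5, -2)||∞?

max(|x_i - y_i|) = max(|4 - (-5)|, |-4 - (-2)|) = max(9, 2) = 9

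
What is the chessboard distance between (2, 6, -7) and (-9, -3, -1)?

max(|x_i - y_i|) = max(|2 - (-9)|, |6 - (-3)|, |-7 - (-1)|) = max(11, 9, 6) = 11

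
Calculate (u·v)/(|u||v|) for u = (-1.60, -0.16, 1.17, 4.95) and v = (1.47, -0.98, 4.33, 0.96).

With u = (-1.60, -0.16, 1.17, 4.95), v = (1.47, -0.98, 4.33, 0.96):
u·v = (-1.6)·1.47 + (-0.16)·(-0.98) + 1.17·4.33 + 4.95·0.96 = (-2.352) + 0.1568 + 5.0661 + 4.752 = 7.6229.
|u| = √((-1.6)² + (-0.16)² + 1.17² + 4.95²) = √(2.56 + 0.0256 + 1.3689 + 24.5025) = √28.457, |v| = √(1.47² + (-0.98)² + 4.33² + 0.96²) = √(2.1609 + 0.9604 + 18.7489 + 0.9216) = √22.7918.
cos θ = (u·v)/(|u||v|) = 7.6229/(√28.457·√22.7918) ≈ 0.2993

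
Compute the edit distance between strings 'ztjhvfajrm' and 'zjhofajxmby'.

Let D[i][j] be the edit distance between the first i characters of 'ztjhvfajrm' and the first j characters of 'zjhofajxmby', with D[i][0] = i, D[0][j] = j, and D[i][j] = D[i-1][j-1] if the characters match, else 1 + min(D[i-1][j], D[i][j-1], D[i-1][j-1]). Filling the table (rows: prefixes of 'ztjhvfajrm', columns: prefixes of 'zjhofajxmby'):
     ε  z  j  h  o  f  a  j  x  m  b  y
  ε  0  1  2  3  4  5  6  7  8  9 10 11
  z  1  0  1  2  3  4  5  6  7  8  9 10
  t  2  1  1  2  3  4  5  6  7  8  9 10
  j  3  2  1  2  3  4  5  5  6  7  8  9
  h  4  3  2  1  2  3  4  5  6  7  8  9
  v  5  4  3  2  2  3  4  5  6  7  8  9
  f  6  5  4  3  3  2  3  4  5  6  7  8
  a  7  6  5  4  4  3  2  3  4  5  6  7
  j  8  7  6  5  5  4  3  2  3  4  5  6
  r  9  8  7  6  6  5  4  3  3  4  5  6
  m 10  9  8  7  7  6  5  4  4  3  4  5
The bottom-right entry gives D[10][11] = 5, so no sequence of fewer than 5 edits works. Backtracking through the table gives one optimal edit sequence (5 edits):
  ztjhvfajrm → zjhvfajrm (del t @2)
  zjhvfajrm → zjhofajrm (sub v→o @4)
  zjhofajrm → zjhofajxm (sub r→x @8)
  zjhofajxm → zjhofajxmb (ins b @10)
  zjhofajxmb → zjhofajxmby (ins y @11)
Edit distance = 5.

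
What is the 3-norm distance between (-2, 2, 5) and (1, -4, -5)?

(Σ|x_i - y_i|^3)^(1/3) = (|-2 - 1|^3 + |2 - (-4)|^3 + |5 - (-5)|^3)^(1/3)
= (3^3 + 6^3 + 10^3)^(1/3) = (27 + 216 + 1000)^(1/3) = (1243)^(1/3) ≈ 10.752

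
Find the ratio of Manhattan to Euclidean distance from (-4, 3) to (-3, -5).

L1 = |-4 - (-3)| + |3 - (-5)| = 1 + 8 = 9
L2 = √(1² + 8²) = √65 ≈ 8.0623
L1 ≥ L2 always (equality iff movement is along one axis); L1 > L2 here.
Ratio L1/L2 = 9/√65 ≈ 1.1163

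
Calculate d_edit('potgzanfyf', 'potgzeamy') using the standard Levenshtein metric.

Let D[i][j] be the edit distance between the first i characters of 'potgzanfyf' and the first j characters of 'potgzeamy', with D[i][0] = i, D[0][j] = j, and D[i][j] = D[i-1][j-1] if the characters match, else 1 + min(D[i-1][j], D[i][j-1], D[i-1][j-1]). Filling the table (rows: prefixes of 'potgzanfyf', columns: prefixes of 'potgzeamy'):
     ε  p  o  t  g  z  e  a  m  y
  ε  0  1  2  3  4  5  6  7  8  9
  p  1  0  1  2  3  4  5  6  7  8
  o  2  1  0  1  2  3  4  5  6  7
  t  3  2  1  0  1  2  3  4  5  6
  g  4  3  2  1  0  1  2  3  4  5
  z  5  4  3  2  1  0  1  2  3  4
  a  6  5  4  3  2  1  1  1  2  3
  n  7  6  5  4  3  2  2  2  2  3
  f  8  7  6  5  4  3  3  3  3  3
  y  9  8  7  6  5  4  4  4  4  3
  f 10  9  8  7  6  5  5  5  5  4
The bottom-right entry gives D[10][9] = 4, so no sequence of fewer than 4 edits works. Backtracking through the table gives one optimal edit sequence (4 edits):
  potgzanfyf → potgzenfyf (sub a→e @6)
  potgzenfyf → potgzeafyf (sub n→a @7)
  potgzeafyf → potgzeamyf (sub f→m @8)
  potgzeamyf → potgzeamy (del f @10)
Edit distance = 4.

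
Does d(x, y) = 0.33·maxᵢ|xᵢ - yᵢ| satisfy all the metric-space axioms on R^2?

Yes. The L∞ (Chebyshev) norm induces a metric on R^2, and multiplying a metric by a positive constant 0.33 > 0 preserves all four axioms: non-negativity (0.33·||x-y|| ≥ 0), identity (0.33·||x-y|| = 0 ⟺ ||x-y|| = 0 ⟺ x = y), symmetry (||x-y|| = ||y-x||), and the triangle inequality (0.33·||x-z|| ≤ 0.33·||x-y|| + 0.33·||y-z||). So d is a metric.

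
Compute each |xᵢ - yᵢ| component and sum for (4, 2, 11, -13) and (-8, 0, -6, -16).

Σ|x_i - y_i| = |4 - (-8)| + |2 - 0| + |11 - (-6)| + |-13 - (-16)| = 12 + 2 + 17 + 3 = 34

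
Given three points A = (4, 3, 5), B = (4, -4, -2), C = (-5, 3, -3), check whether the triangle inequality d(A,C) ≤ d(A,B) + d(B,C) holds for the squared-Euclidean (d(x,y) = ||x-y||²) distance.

d(A,B) = 0² + 7² + 7² = 98, d(B,C) = 9² + 7² + 1² = 131, d(A,C) = 9² + 0² + 8² = 145.
d(A,C) = 145 ≤ 98 + 131 = 229. Triangle inequality is satisfied.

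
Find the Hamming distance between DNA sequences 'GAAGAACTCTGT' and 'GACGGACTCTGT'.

Differing positions: 3, 5. Hamming distance = 2.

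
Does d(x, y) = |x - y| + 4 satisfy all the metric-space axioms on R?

No. d fails identity of indiscernibles (specifically d(x,x) = 0): d(3, 3) = |3 - 3| + 4 = 0 + 4 = 4 ≠ 0.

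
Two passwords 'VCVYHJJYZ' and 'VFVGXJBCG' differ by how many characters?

Differing positions: 2, 4, 5, 7, 8, 9. Hamming distance = 6.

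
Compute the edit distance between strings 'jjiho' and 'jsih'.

Let D[i][j] be the edit distance between the first i characters of 'jjiho' and the first j characters of 'jsih', with D[i][0] = i, D[0][j] = j, and D[i][j] = D[i-1][j-1] if the characters match, else 1 + min(D[i-1][j], D[i][j-1], D[i-1][j-1]). Filling the table (rows: prefixes of 'jjiho', columns: prefixes of 'jsih'):
     ε  j  s  i  h
  ε  0  1  2  3  4
  j  1  0  1  2  3
  j  2  1  1  2  3
  i  3  2  2  1  2
  h  4  3  3  2  1
  o  5  4  4  3  2
The bottom-right entry gives D[5][4] = 2, so no sequence of fewer than 2 edits works. Backtracking through the table gives one optimal edit sequence (2 edits):
  jjiho → jsiho (sub j→s @2)
  jsiho → jsih (del o @5)
Edit distance = 2.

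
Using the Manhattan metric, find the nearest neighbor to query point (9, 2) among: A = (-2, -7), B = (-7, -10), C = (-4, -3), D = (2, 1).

Distances: d(A) = 20, d(B) = 28, d(C) = 18, d(D) = 8. Nearest: D = (2, 1) with distance 8.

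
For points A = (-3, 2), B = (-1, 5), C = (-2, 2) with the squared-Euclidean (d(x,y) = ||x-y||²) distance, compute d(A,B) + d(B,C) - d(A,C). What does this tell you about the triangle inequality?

d(A,B) = 2² + 3² = 13, d(B,C) = 1² + 3² = 10, d(A,C) = 1² + 0² = 1.
d(A,B) + d(B,C) - d(A,C) = 13 + 10 - 1 = 23 - 1 = 22. This is ≥ 0, so the triangle inequality holds for these points.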